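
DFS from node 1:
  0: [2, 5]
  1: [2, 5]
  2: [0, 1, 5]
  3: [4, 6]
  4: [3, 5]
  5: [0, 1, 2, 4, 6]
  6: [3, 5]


Visit 1, push [5, 2]
Visit 2, push [5, 0]
Visit 0, push [5]
Visit 5, push [6, 4]
Visit 4, push [3]
Visit 3, push [6]
Visit 6, push []

DFS order: [1, 2, 0, 5, 4, 3, 6]


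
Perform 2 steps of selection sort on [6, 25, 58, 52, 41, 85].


Initial: [6, 25, 58, 52, 41, 85]
Step 1: min=6 at 0
  Swap: [6, 25, 58, 52, 41, 85]
Step 2: min=25 at 1
  Swap: [6, 25, 58, 52, 41, 85]

After 2 steps: [6, 25, 58, 52, 41, 85]


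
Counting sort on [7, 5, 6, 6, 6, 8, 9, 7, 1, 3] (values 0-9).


Input: [7, 5, 6, 6, 6, 8, 9, 7, 1, 3]
Counts: [0, 1, 0, 1, 0, 1, 3, 2, 1, 1]

Sorted: [1, 3, 5, 6, 6, 6, 7, 7, 8, 9]


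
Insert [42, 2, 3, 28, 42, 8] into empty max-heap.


Insert 42: [42]
Insert 2: [42, 2]
Insert 3: [42, 2, 3]
Insert 28: [42, 28, 3, 2]
Insert 42: [42, 42, 3, 2, 28]
Insert 8: [42, 42, 8, 2, 28, 3]

Final heap: [42, 42, 8, 2, 28, 3]


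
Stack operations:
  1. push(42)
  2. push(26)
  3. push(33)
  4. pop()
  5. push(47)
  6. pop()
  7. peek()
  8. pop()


push(42) -> [42]
push(26) -> [42, 26]
push(33) -> [42, 26, 33]
pop()->33, [42, 26]
push(47) -> [42, 26, 47]
pop()->47, [42, 26]
peek()->26
pop()->26, [42]

Final stack: [42]


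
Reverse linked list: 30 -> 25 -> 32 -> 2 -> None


Step 1: curr=30, set curr.next=prev(None) | reversed so far: 30
Step 2: curr=25, set curr.next=prev(30) | reversed so far: 25 -> 30
Step 3: curr=32, set curr.next=prev(25) | reversed so far: 32 -> 25 -> 30
Step 4: curr=2, set curr.next=prev(32) | reversed so far: 2 -> 32 -> 25 -> 30

2 -> 32 -> 25 -> 30 -> None


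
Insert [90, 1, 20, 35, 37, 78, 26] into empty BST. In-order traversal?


Insert 90: root
Insert 1: L from 90
Insert 20: L from 90 -> R from 1
Insert 35: L from 90 -> R from 1 -> R from 20
Insert 37: L from 90 -> R from 1 -> R from 20 -> R from 35
Insert 78: L from 90 -> R from 1 -> R from 20 -> R from 35 -> R from 37
Insert 26: L from 90 -> R from 1 -> R from 20 -> L from 35

In-order: [1, 20, 26, 35, 37, 78, 90]


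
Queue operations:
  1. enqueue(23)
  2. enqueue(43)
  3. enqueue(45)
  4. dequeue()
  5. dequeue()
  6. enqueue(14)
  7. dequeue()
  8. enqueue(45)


enqueue(23) -> [23]
enqueue(43) -> [23, 43]
enqueue(45) -> [23, 43, 45]
dequeue()->23, [43, 45]
dequeue()->43, [45]
enqueue(14) -> [45, 14]
dequeue()->45, [14]
enqueue(45) -> [14, 45]

Final queue: [14, 45]


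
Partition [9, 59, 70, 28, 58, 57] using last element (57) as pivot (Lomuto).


Pivot: 57
  9 <= 57: advance i (no swap)
  28 <= 57: swap -> [9, 28, 70, 59, 58, 57]
Place pivot at 2: [9, 28, 57, 59, 58, 70]

Partitioned: [9, 28, 57, 59, 58, 70]


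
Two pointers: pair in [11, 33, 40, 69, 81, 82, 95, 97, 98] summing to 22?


lo=0(11)+hi=8(98)=109
lo=0(11)+hi=7(97)=108
lo=0(11)+hi=6(95)=106
lo=0(11)+hi=5(82)=93
lo=0(11)+hi=4(81)=92
lo=0(11)+hi=3(69)=80
lo=0(11)+hi=2(40)=51
lo=0(11)+hi=1(33)=44

No pair found


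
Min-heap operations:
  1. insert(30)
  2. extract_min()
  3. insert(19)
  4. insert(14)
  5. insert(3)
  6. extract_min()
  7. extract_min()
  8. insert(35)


insert(30) -> [30]
extract_min()->30, []
insert(19) -> [19]
insert(14) -> [14, 19]
insert(3) -> [3, 19, 14]
extract_min()->3, [14, 19]
extract_min()->14, [19]
insert(35) -> [19, 35]

Final heap: [19, 35]


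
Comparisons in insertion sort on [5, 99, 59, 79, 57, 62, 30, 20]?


Algorithm: insertion sort
Input: [5, 99, 59, 79, 57, 62, 30, 20]
Sorted: [5, 20, 30, 57, 59, 62, 79, 99]

25


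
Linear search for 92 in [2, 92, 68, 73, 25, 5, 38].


i=0: 2!=92
i=1: 92==92 found!

Found at 1, 2 comps


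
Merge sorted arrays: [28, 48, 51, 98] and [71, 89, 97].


Take 28 from A
Take 48 from A
Take 51 from A
Take 71 from B
Take 89 from B
Take 97 from B

Merged: [28, 48, 51, 71, 89, 97, 98]


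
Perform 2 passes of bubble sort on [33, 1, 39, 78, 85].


Initial: [33, 1, 39, 78, 85]
Pass 1: [1, 33, 39, 78, 85] (1 swaps)
Pass 2: [1, 33, 39, 78, 85] (0 swaps)

After 2 passes: [1, 33, 39, 78, 85]


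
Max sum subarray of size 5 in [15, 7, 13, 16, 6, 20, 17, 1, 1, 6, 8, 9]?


[0:5]: 57
[1:6]: 62
[2:7]: 72
[3:8]: 60
[4:9]: 45
[5:10]: 45
[6:11]: 33
[7:12]: 25

Max: 72 at [2:7]


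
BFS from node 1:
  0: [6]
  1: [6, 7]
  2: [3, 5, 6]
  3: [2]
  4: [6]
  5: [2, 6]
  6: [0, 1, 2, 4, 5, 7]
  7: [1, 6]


Visit 1, enqueue [6, 7]
Visit 6, enqueue [0, 2, 4, 5]
Visit 7, enqueue []
Visit 0, enqueue []
Visit 2, enqueue [3]
Visit 4, enqueue []
Visit 5, enqueue []
Visit 3, enqueue []

BFS order: [1, 6, 7, 0, 2, 4, 5, 3]


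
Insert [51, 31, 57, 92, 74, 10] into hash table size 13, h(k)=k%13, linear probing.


Insert 51: h=12 -> slot 12
Insert 31: h=5 -> slot 5
Insert 57: h=5, 1 probes -> slot 6
Insert 92: h=1 -> slot 1
Insert 74: h=9 -> slot 9
Insert 10: h=10 -> slot 10

Table: [None, 92, None, None, None, 31, 57, None, None, 74, 10, None, 51]


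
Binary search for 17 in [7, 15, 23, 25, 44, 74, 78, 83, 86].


Step 1: lo=0, hi=8, mid=4, val=44
Step 2: lo=0, hi=3, mid=1, val=15
Step 3: lo=2, hi=3, mid=2, val=23

Not found


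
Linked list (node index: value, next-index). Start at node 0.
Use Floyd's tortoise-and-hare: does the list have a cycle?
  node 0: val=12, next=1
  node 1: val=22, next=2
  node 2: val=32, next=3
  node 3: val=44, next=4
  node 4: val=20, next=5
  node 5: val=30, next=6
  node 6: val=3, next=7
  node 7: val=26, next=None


Floyd's tortoise (slow, +1) and hare (fast, +2):
  init: slow=0, fast=0
  step 1: slow=1, fast=2
  step 2: slow=2, fast=4
  step 3: slow=3, fast=6
  step 4: fast 6->7->None, no cycle

Cycle: no


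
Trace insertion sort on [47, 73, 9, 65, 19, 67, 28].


Initial: [47, 73, 9, 65, 19, 67, 28]
Insert 73: [47, 73, 9, 65, 19, 67, 28]
Insert 9: [9, 47, 73, 65, 19, 67, 28]
Insert 65: [9, 47, 65, 73, 19, 67, 28]
Insert 19: [9, 19, 47, 65, 73, 67, 28]
Insert 67: [9, 19, 47, 65, 67, 73, 28]
Insert 28: [9, 19, 28, 47, 65, 67, 73]

Sorted: [9, 19, 28, 47, 65, 67, 73]


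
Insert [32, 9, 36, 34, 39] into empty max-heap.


Insert 32: [32]
Insert 9: [32, 9]
Insert 36: [36, 9, 32]
Insert 34: [36, 34, 32, 9]
Insert 39: [39, 36, 32, 9, 34]

Final heap: [39, 36, 32, 9, 34]


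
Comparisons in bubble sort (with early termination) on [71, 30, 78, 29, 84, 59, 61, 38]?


Algorithm: bubble sort (with early termination)
Input: [71, 30, 78, 29, 84, 59, 61, 38]
Sorted: [29, 30, 38, 59, 61, 71, 78, 84]

27


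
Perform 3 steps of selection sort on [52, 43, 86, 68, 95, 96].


Initial: [52, 43, 86, 68, 95, 96]
Step 1: min=43 at 1
  Swap: [43, 52, 86, 68, 95, 96]
Step 2: min=52 at 1
  Swap: [43, 52, 86, 68, 95, 96]
Step 3: min=68 at 3
  Swap: [43, 52, 68, 86, 95, 96]

After 3 steps: [43, 52, 68, 86, 95, 96]


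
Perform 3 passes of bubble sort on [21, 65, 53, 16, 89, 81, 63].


Initial: [21, 65, 53, 16, 89, 81, 63]
Pass 1: [21, 53, 16, 65, 81, 63, 89] (4 swaps)
Pass 2: [21, 16, 53, 65, 63, 81, 89] (2 swaps)
Pass 3: [16, 21, 53, 63, 65, 81, 89] (2 swaps)

After 3 passes: [16, 21, 53, 63, 65, 81, 89]


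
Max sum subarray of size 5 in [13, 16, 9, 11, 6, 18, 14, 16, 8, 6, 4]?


[0:5]: 55
[1:6]: 60
[2:7]: 58
[3:8]: 65
[4:9]: 62
[5:10]: 62
[6:11]: 48

Max: 65 at [3:8]


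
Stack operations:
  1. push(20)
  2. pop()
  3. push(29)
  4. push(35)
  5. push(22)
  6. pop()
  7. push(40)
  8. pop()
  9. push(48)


push(20) -> [20]
pop()->20, []
push(29) -> [29]
push(35) -> [29, 35]
push(22) -> [29, 35, 22]
pop()->22, [29, 35]
push(40) -> [29, 35, 40]
pop()->40, [29, 35]
push(48) -> [29, 35, 48]

Final stack: [29, 35, 48]


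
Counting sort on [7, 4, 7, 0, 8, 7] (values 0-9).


Input: [7, 4, 7, 0, 8, 7]
Counts: [1, 0, 0, 0, 1, 0, 0, 3, 1, 0]

Sorted: [0, 4, 7, 7, 7, 8]


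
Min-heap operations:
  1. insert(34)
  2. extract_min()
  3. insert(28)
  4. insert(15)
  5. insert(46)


insert(34) -> [34]
extract_min()->34, []
insert(28) -> [28]
insert(15) -> [15, 28]
insert(46) -> [15, 28, 46]

Final heap: [15, 28, 46]


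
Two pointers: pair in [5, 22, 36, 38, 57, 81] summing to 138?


lo=0(5)+hi=5(81)=86
lo=1(22)+hi=5(81)=103
lo=2(36)+hi=5(81)=117
lo=3(38)+hi=5(81)=119
lo=4(57)+hi=5(81)=138

Yes: 57+81=138


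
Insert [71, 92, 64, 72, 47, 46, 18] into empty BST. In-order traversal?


Insert 71: root
Insert 92: R from 71
Insert 64: L from 71
Insert 72: R from 71 -> L from 92
Insert 47: L from 71 -> L from 64
Insert 46: L from 71 -> L from 64 -> L from 47
Insert 18: L from 71 -> L from 64 -> L from 47 -> L from 46

In-order: [18, 46, 47, 64, 71, 72, 92]


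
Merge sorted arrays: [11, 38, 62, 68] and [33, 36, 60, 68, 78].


Take 11 from A
Take 33 from B
Take 36 from B
Take 38 from A
Take 60 from B
Take 62 from A
Take 68 from A

Merged: [11, 33, 36, 38, 60, 62, 68, 68, 78]


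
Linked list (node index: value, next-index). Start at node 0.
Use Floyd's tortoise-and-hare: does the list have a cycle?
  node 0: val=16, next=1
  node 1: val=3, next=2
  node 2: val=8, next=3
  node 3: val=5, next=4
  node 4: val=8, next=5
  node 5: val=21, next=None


Floyd's tortoise (slow, +1) and hare (fast, +2):
  init: slow=0, fast=0
  step 1: slow=1, fast=2
  step 2: slow=2, fast=4
  step 3: fast 4->5->None, no cycle

Cycle: no


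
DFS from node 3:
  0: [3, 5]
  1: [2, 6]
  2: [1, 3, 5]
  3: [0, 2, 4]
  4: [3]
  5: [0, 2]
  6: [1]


Visit 3, push [4, 2, 0]
Visit 0, push [5]
Visit 5, push [2]
Visit 2, push [1]
Visit 1, push [6]
Visit 6, push []
Visit 4, push []

DFS order: [3, 0, 5, 2, 1, 6, 4]


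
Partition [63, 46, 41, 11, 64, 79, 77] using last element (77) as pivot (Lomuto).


Pivot: 77
  63 <= 77: advance i (no swap)
  46 <= 77: advance i (no swap)
  41 <= 77: advance i (no swap)
  11 <= 77: advance i (no swap)
  64 <= 77: advance i (no swap)
Place pivot at 5: [63, 46, 41, 11, 64, 77, 79]

Partitioned: [63, 46, 41, 11, 64, 77, 79]


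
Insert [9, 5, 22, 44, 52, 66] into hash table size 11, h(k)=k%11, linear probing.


Insert 9: h=9 -> slot 9
Insert 5: h=5 -> slot 5
Insert 22: h=0 -> slot 0
Insert 44: h=0, 1 probes -> slot 1
Insert 52: h=8 -> slot 8
Insert 66: h=0, 2 probes -> slot 2

Table: [22, 44, 66, None, None, 5, None, None, 52, 9, None]


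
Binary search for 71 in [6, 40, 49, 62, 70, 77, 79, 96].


Step 1: lo=0, hi=7, mid=3, val=62
Step 2: lo=4, hi=7, mid=5, val=77
Step 3: lo=4, hi=4, mid=4, val=70

Not found


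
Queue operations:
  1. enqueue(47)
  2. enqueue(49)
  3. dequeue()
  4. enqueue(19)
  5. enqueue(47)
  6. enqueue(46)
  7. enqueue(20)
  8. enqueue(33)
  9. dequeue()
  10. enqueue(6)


enqueue(47) -> [47]
enqueue(49) -> [47, 49]
dequeue()->47, [49]
enqueue(19) -> [49, 19]
enqueue(47) -> [49, 19, 47]
enqueue(46) -> [49, 19, 47, 46]
enqueue(20) -> [49, 19, 47, 46, 20]
enqueue(33) -> [49, 19, 47, 46, 20, 33]
dequeue()->49, [19, 47, 46, 20, 33]
enqueue(6) -> [19, 47, 46, 20, 33, 6]

Final queue: [19, 47, 46, 20, 33, 6]


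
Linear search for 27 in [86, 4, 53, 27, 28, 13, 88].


i=0: 86!=27
i=1: 4!=27
i=2: 53!=27
i=3: 27==27 found!

Found at 3, 4 comps


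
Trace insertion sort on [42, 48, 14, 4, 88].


Initial: [42, 48, 14, 4, 88]
Insert 48: [42, 48, 14, 4, 88]
Insert 14: [14, 42, 48, 4, 88]
Insert 4: [4, 14, 42, 48, 88]
Insert 88: [4, 14, 42, 48, 88]

Sorted: [4, 14, 42, 48, 88]


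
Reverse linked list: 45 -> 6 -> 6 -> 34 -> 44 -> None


Step 1: curr=45, set curr.next=prev(None) | reversed so far: 45
Step 2: curr=6, set curr.next=prev(45) | reversed so far: 6 -> 45
Step 3: curr=6, set curr.next=prev(6) | reversed so far: 6 -> 6 -> 45
Step 4: curr=34, set curr.next=prev(6) | reversed so far: 34 -> 6 -> 6 -> 45
Step 5: curr=44, set curr.next=prev(34) | reversed so far: 44 -> 34 -> 6 -> 6 -> 45

44 -> 34 -> 6 -> 6 -> 45 -> None


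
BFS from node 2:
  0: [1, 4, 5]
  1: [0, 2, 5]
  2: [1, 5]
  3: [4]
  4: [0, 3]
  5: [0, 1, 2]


Visit 2, enqueue [1, 5]
Visit 1, enqueue [0]
Visit 5, enqueue []
Visit 0, enqueue [4]
Visit 4, enqueue [3]
Visit 3, enqueue []

BFS order: [2, 1, 5, 0, 4, 3]


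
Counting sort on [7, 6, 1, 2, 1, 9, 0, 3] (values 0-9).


Input: [7, 6, 1, 2, 1, 9, 0, 3]
Counts: [1, 2, 1, 1, 0, 0, 1, 1, 0, 1]

Sorted: [0, 1, 1, 2, 3, 6, 7, 9]


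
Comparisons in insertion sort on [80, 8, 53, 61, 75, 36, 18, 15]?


Algorithm: insertion sort
Input: [80, 8, 53, 61, 75, 36, 18, 15]
Sorted: [8, 15, 18, 36, 53, 61, 75, 80]

25


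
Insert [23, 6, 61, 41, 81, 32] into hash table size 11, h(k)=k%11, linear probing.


Insert 23: h=1 -> slot 1
Insert 6: h=6 -> slot 6
Insert 61: h=6, 1 probes -> slot 7
Insert 41: h=8 -> slot 8
Insert 81: h=4 -> slot 4
Insert 32: h=10 -> slot 10

Table: [None, 23, None, None, 81, None, 6, 61, 41, None, 32]


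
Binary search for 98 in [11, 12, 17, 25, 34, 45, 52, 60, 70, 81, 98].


Step 1: lo=0, hi=10, mid=5, val=45
Step 2: lo=6, hi=10, mid=8, val=70
Step 3: lo=9, hi=10, mid=9, val=81
Step 4: lo=10, hi=10, mid=10, val=98

Found at index 10


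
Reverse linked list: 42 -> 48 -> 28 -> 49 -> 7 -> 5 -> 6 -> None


Step 1: curr=42, set curr.next=prev(None) | reversed so far: 42
Step 2: curr=48, set curr.next=prev(42) | reversed so far: 48 -> 42
Step 3: curr=28, set curr.next=prev(48) | reversed so far: 28 -> 48 -> 42
Step 4: curr=49, set curr.next=prev(28) | reversed so far: 49 -> 28 -> 48 -> 42
Step 5: curr=7, set curr.next=prev(49) | reversed so far: 7 -> 49 -> 28 -> 48 -> 42
Step 6: curr=5, set curr.next=prev(7) | reversed so far: 5 -> 7 -> 49 -> 28 -> 48 -> 42
Step 7: curr=6, set curr.next=prev(5) | reversed so far: 6 -> 5 -> 7 -> 49 -> 28 -> 48 -> 42

6 -> 5 -> 7 -> 49 -> 28 -> 48 -> 42 -> None


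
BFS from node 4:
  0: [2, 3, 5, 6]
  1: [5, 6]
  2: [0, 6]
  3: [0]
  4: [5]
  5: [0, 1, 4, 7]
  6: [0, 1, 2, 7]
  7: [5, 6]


Visit 4, enqueue [5]
Visit 5, enqueue [0, 1, 7]
Visit 0, enqueue [2, 3, 6]
Visit 1, enqueue []
Visit 7, enqueue []
Visit 2, enqueue []
Visit 3, enqueue []
Visit 6, enqueue []

BFS order: [4, 5, 0, 1, 7, 2, 3, 6]


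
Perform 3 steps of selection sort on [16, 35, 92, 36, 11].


Initial: [16, 35, 92, 36, 11]
Step 1: min=11 at 4
  Swap: [11, 35, 92, 36, 16]
Step 2: min=16 at 4
  Swap: [11, 16, 92, 36, 35]
Step 3: min=35 at 4
  Swap: [11, 16, 35, 36, 92]

After 3 steps: [11, 16, 35, 36, 92]


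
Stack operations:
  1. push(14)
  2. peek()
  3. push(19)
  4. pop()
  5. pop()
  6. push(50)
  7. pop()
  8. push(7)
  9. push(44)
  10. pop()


push(14) -> [14]
peek()->14
push(19) -> [14, 19]
pop()->19, [14]
pop()->14, []
push(50) -> [50]
pop()->50, []
push(7) -> [7]
push(44) -> [7, 44]
pop()->44, [7]

Final stack: [7]


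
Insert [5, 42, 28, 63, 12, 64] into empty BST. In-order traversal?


Insert 5: root
Insert 42: R from 5
Insert 28: R from 5 -> L from 42
Insert 63: R from 5 -> R from 42
Insert 12: R from 5 -> L from 42 -> L from 28
Insert 64: R from 5 -> R from 42 -> R from 63

In-order: [5, 12, 28, 42, 63, 64]


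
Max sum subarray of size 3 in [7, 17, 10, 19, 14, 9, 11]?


[0:3]: 34
[1:4]: 46
[2:5]: 43
[3:6]: 42
[4:7]: 34

Max: 46 at [1:4]


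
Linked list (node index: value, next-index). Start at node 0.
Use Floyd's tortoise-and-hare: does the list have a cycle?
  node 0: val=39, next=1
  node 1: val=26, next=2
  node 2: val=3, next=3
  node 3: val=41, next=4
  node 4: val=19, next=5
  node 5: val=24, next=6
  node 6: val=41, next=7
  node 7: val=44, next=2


Floyd's tortoise (slow, +1) and hare (fast, +2):
  init: slow=0, fast=0
  step 1: slow=1, fast=2
  step 2: slow=2, fast=4
  step 3: slow=3, fast=6
  step 4: slow=4, fast=2
  step 5: slow=5, fast=4
  step 6: slow=6, fast=6
  slow == fast at node 6: cycle detected

Cycle: yes


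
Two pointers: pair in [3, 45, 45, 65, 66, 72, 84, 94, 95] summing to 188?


lo=0(3)+hi=8(95)=98
lo=1(45)+hi=8(95)=140
lo=2(45)+hi=8(95)=140
lo=3(65)+hi=8(95)=160
lo=4(66)+hi=8(95)=161
lo=5(72)+hi=8(95)=167
lo=6(84)+hi=8(95)=179
lo=7(94)+hi=8(95)=189

No pair found


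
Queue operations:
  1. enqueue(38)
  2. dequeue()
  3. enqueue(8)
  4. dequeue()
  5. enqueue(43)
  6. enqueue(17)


enqueue(38) -> [38]
dequeue()->38, []
enqueue(8) -> [8]
dequeue()->8, []
enqueue(43) -> [43]
enqueue(17) -> [43, 17]

Final queue: [43, 17]


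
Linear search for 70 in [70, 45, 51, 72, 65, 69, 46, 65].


i=0: 70==70 found!

Found at 0, 1 comps


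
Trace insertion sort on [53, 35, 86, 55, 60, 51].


Initial: [53, 35, 86, 55, 60, 51]
Insert 35: [35, 53, 86, 55, 60, 51]
Insert 86: [35, 53, 86, 55, 60, 51]
Insert 55: [35, 53, 55, 86, 60, 51]
Insert 60: [35, 53, 55, 60, 86, 51]
Insert 51: [35, 51, 53, 55, 60, 86]

Sorted: [35, 51, 53, 55, 60, 86]


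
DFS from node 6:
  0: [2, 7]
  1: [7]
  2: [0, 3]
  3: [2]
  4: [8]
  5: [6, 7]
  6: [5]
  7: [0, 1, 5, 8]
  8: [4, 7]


Visit 6, push [5]
Visit 5, push [7]
Visit 7, push [8, 1, 0]
Visit 0, push [2]
Visit 2, push [3]
Visit 3, push []
Visit 1, push []
Visit 8, push [4]
Visit 4, push []

DFS order: [6, 5, 7, 0, 2, 3, 1, 8, 4]


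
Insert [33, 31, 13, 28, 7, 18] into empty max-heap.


Insert 33: [33]
Insert 31: [33, 31]
Insert 13: [33, 31, 13]
Insert 28: [33, 31, 13, 28]
Insert 7: [33, 31, 13, 28, 7]
Insert 18: [33, 31, 18, 28, 7, 13]

Final heap: [33, 31, 18, 28, 7, 13]


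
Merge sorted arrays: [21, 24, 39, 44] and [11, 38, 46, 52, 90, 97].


Take 11 from B
Take 21 from A
Take 24 from A
Take 38 from B
Take 39 from A
Take 44 from A

Merged: [11, 21, 24, 38, 39, 44, 46, 52, 90, 97]


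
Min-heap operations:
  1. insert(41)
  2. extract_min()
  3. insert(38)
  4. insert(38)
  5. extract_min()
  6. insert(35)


insert(41) -> [41]
extract_min()->41, []
insert(38) -> [38]
insert(38) -> [38, 38]
extract_min()->38, [38]
insert(35) -> [35, 38]

Final heap: [35, 38]


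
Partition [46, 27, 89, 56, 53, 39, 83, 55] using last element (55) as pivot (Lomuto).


Pivot: 55
  46 <= 55: advance i (no swap)
  27 <= 55: advance i (no swap)
  53 <= 55: swap -> [46, 27, 53, 56, 89, 39, 83, 55]
  39 <= 55: swap -> [46, 27, 53, 39, 89, 56, 83, 55]
Place pivot at 4: [46, 27, 53, 39, 55, 56, 83, 89]

Partitioned: [46, 27, 53, 39, 55, 56, 83, 89]


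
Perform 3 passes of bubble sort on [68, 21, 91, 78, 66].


Initial: [68, 21, 91, 78, 66]
Pass 1: [21, 68, 78, 66, 91] (3 swaps)
Pass 2: [21, 68, 66, 78, 91] (1 swaps)
Pass 3: [21, 66, 68, 78, 91] (1 swaps)

After 3 passes: [21, 66, 68, 78, 91]


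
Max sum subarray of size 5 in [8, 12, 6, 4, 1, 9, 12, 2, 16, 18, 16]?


[0:5]: 31
[1:6]: 32
[2:7]: 32
[3:8]: 28
[4:9]: 40
[5:10]: 57
[6:11]: 64

Max: 64 at [6:11]


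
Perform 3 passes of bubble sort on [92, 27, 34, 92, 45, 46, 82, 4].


Initial: [92, 27, 34, 92, 45, 46, 82, 4]
Pass 1: [27, 34, 92, 45, 46, 82, 4, 92] (6 swaps)
Pass 2: [27, 34, 45, 46, 82, 4, 92, 92] (4 swaps)
Pass 3: [27, 34, 45, 46, 4, 82, 92, 92] (1 swaps)

After 3 passes: [27, 34, 45, 46, 4, 82, 92, 92]


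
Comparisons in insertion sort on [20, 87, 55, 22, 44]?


Algorithm: insertion sort
Input: [20, 87, 55, 22, 44]
Sorted: [20, 22, 44, 55, 87]

9


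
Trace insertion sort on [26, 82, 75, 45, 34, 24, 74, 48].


Initial: [26, 82, 75, 45, 34, 24, 74, 48]
Insert 82: [26, 82, 75, 45, 34, 24, 74, 48]
Insert 75: [26, 75, 82, 45, 34, 24, 74, 48]
Insert 45: [26, 45, 75, 82, 34, 24, 74, 48]
Insert 34: [26, 34, 45, 75, 82, 24, 74, 48]
Insert 24: [24, 26, 34, 45, 75, 82, 74, 48]
Insert 74: [24, 26, 34, 45, 74, 75, 82, 48]
Insert 48: [24, 26, 34, 45, 48, 74, 75, 82]

Sorted: [24, 26, 34, 45, 48, 74, 75, 82]


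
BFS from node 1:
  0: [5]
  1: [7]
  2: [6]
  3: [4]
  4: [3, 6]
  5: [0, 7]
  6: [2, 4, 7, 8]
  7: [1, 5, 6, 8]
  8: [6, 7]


Visit 1, enqueue [7]
Visit 7, enqueue [5, 6, 8]
Visit 5, enqueue [0]
Visit 6, enqueue [2, 4]
Visit 8, enqueue []
Visit 0, enqueue []
Visit 2, enqueue []
Visit 4, enqueue [3]
Visit 3, enqueue []

BFS order: [1, 7, 5, 6, 8, 0, 2, 4, 3]


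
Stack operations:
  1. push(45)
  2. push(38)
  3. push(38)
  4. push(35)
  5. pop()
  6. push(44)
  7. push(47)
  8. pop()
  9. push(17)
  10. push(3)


push(45) -> [45]
push(38) -> [45, 38]
push(38) -> [45, 38, 38]
push(35) -> [45, 38, 38, 35]
pop()->35, [45, 38, 38]
push(44) -> [45, 38, 38, 44]
push(47) -> [45, 38, 38, 44, 47]
pop()->47, [45, 38, 38, 44]
push(17) -> [45, 38, 38, 44, 17]
push(3) -> [45, 38, 38, 44, 17, 3]

Final stack: [45, 38, 38, 44, 17, 3]


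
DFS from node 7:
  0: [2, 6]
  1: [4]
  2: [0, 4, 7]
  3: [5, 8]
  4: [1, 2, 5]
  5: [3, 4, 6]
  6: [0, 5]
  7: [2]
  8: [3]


Visit 7, push [2]
Visit 2, push [4, 0]
Visit 0, push [6]
Visit 6, push [5]
Visit 5, push [4, 3]
Visit 3, push [8]
Visit 8, push []
Visit 4, push [1]
Visit 1, push []

DFS order: [7, 2, 0, 6, 5, 3, 8, 4, 1]


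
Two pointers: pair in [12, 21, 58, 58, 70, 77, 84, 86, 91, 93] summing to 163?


lo=0(12)+hi=9(93)=105
lo=1(21)+hi=9(93)=114
lo=2(58)+hi=9(93)=151
lo=3(58)+hi=9(93)=151
lo=4(70)+hi=9(93)=163

Yes: 70+93=163


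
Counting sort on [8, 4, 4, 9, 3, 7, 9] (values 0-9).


Input: [8, 4, 4, 9, 3, 7, 9]
Counts: [0, 0, 0, 1, 2, 0, 0, 1, 1, 2]

Sorted: [3, 4, 4, 7, 8, 9, 9]


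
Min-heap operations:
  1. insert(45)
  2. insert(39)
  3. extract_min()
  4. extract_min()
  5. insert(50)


insert(45) -> [45]
insert(39) -> [39, 45]
extract_min()->39, [45]
extract_min()->45, []
insert(50) -> [50]

Final heap: [50]


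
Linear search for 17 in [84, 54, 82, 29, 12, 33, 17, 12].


i=0: 84!=17
i=1: 54!=17
i=2: 82!=17
i=3: 29!=17
i=4: 12!=17
i=5: 33!=17
i=6: 17==17 found!

Found at 6, 7 comps


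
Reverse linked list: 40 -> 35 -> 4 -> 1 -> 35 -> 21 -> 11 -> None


Step 1: curr=40, set curr.next=prev(None) | reversed so far: 40
Step 2: curr=35, set curr.next=prev(40) | reversed so far: 35 -> 40
Step 3: curr=4, set curr.next=prev(35) | reversed so far: 4 -> 35 -> 40
Step 4: curr=1, set curr.next=prev(4) | reversed so far: 1 -> 4 -> 35 -> 40
Step 5: curr=35, set curr.next=prev(1) | reversed so far: 35 -> 1 -> 4 -> 35 -> 40
Step 6: curr=21, set curr.next=prev(35) | reversed so far: 21 -> 35 -> 1 -> 4 -> 35 -> 40
Step 7: curr=11, set curr.next=prev(21) | reversed so far: 11 -> 21 -> 35 -> 1 -> 4 -> 35 -> 40

11 -> 21 -> 35 -> 1 -> 4 -> 35 -> 40 -> None


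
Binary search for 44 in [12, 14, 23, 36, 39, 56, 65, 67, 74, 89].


Step 1: lo=0, hi=9, mid=4, val=39
Step 2: lo=5, hi=9, mid=7, val=67
Step 3: lo=5, hi=6, mid=5, val=56

Not found


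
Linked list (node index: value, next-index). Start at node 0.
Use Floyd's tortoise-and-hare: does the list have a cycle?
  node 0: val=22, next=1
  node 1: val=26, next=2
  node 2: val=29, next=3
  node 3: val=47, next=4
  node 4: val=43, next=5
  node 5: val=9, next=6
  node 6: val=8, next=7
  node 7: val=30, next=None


Floyd's tortoise (slow, +1) and hare (fast, +2):
  init: slow=0, fast=0
  step 1: slow=1, fast=2
  step 2: slow=2, fast=4
  step 3: slow=3, fast=6
  step 4: fast 6->7->None, no cycle

Cycle: no


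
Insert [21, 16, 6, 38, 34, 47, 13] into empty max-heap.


Insert 21: [21]
Insert 16: [21, 16]
Insert 6: [21, 16, 6]
Insert 38: [38, 21, 6, 16]
Insert 34: [38, 34, 6, 16, 21]
Insert 47: [47, 34, 38, 16, 21, 6]
Insert 13: [47, 34, 38, 16, 21, 6, 13]

Final heap: [47, 34, 38, 16, 21, 6, 13]


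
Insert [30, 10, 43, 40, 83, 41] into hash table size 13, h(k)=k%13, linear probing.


Insert 30: h=4 -> slot 4
Insert 10: h=10 -> slot 10
Insert 43: h=4, 1 probes -> slot 5
Insert 40: h=1 -> slot 1
Insert 83: h=5, 1 probes -> slot 6
Insert 41: h=2 -> slot 2

Table: [None, 40, 41, None, 30, 43, 83, None, None, None, 10, None, None]


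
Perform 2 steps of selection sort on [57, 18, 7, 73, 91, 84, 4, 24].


Initial: [57, 18, 7, 73, 91, 84, 4, 24]
Step 1: min=4 at 6
  Swap: [4, 18, 7, 73, 91, 84, 57, 24]
Step 2: min=7 at 2
  Swap: [4, 7, 18, 73, 91, 84, 57, 24]

After 2 steps: [4, 7, 18, 73, 91, 84, 57, 24]


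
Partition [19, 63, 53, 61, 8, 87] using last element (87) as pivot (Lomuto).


Pivot: 87
  19 <= 87: advance i (no swap)
  63 <= 87: advance i (no swap)
  53 <= 87: advance i (no swap)
  61 <= 87: advance i (no swap)
  8 <= 87: advance i (no swap)
Place pivot at 5: [19, 63, 53, 61, 8, 87]

Partitioned: [19, 63, 53, 61, 8, 87]


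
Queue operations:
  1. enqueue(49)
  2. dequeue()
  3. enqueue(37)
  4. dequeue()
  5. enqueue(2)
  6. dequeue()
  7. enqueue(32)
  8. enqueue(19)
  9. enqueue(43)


enqueue(49) -> [49]
dequeue()->49, []
enqueue(37) -> [37]
dequeue()->37, []
enqueue(2) -> [2]
dequeue()->2, []
enqueue(32) -> [32]
enqueue(19) -> [32, 19]
enqueue(43) -> [32, 19, 43]

Final queue: [32, 19, 43]


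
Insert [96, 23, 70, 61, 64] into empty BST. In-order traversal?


Insert 96: root
Insert 23: L from 96
Insert 70: L from 96 -> R from 23
Insert 61: L from 96 -> R from 23 -> L from 70
Insert 64: L from 96 -> R from 23 -> L from 70 -> R from 61

In-order: [23, 61, 64, 70, 96]


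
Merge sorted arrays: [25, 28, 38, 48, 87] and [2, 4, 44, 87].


Take 2 from B
Take 4 from B
Take 25 from A
Take 28 from A
Take 38 from A
Take 44 from B
Take 48 from A
Take 87 from A

Merged: [2, 4, 25, 28, 38, 44, 48, 87, 87]


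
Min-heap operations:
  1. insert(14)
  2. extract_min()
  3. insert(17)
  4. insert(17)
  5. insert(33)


insert(14) -> [14]
extract_min()->14, []
insert(17) -> [17]
insert(17) -> [17, 17]
insert(33) -> [17, 17, 33]

Final heap: [17, 17, 33]


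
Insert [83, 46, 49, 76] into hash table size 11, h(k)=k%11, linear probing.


Insert 83: h=6 -> slot 6
Insert 46: h=2 -> slot 2
Insert 49: h=5 -> slot 5
Insert 76: h=10 -> slot 10

Table: [None, None, 46, None, None, 49, 83, None, None, None, 76]


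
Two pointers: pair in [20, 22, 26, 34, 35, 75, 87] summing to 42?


lo=0(20)+hi=6(87)=107
lo=0(20)+hi=5(75)=95
lo=0(20)+hi=4(35)=55
lo=0(20)+hi=3(34)=54
lo=0(20)+hi=2(26)=46
lo=0(20)+hi=1(22)=42

Yes: 20+22=42


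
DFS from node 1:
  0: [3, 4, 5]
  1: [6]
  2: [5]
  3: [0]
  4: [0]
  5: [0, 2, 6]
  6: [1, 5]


Visit 1, push [6]
Visit 6, push [5]
Visit 5, push [2, 0]
Visit 0, push [4, 3]
Visit 3, push []
Visit 4, push []
Visit 2, push []

DFS order: [1, 6, 5, 0, 3, 4, 2]


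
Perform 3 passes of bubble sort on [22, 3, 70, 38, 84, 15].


Initial: [22, 3, 70, 38, 84, 15]
Pass 1: [3, 22, 38, 70, 15, 84] (3 swaps)
Pass 2: [3, 22, 38, 15, 70, 84] (1 swaps)
Pass 3: [3, 22, 15, 38, 70, 84] (1 swaps)

After 3 passes: [3, 22, 15, 38, 70, 84]


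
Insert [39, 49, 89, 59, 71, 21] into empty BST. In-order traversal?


Insert 39: root
Insert 49: R from 39
Insert 89: R from 39 -> R from 49
Insert 59: R from 39 -> R from 49 -> L from 89
Insert 71: R from 39 -> R from 49 -> L from 89 -> R from 59
Insert 21: L from 39

In-order: [21, 39, 49, 59, 71, 89]


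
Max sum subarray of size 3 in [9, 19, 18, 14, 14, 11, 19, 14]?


[0:3]: 46
[1:4]: 51
[2:5]: 46
[3:6]: 39
[4:7]: 44
[5:8]: 44

Max: 51 at [1:4]


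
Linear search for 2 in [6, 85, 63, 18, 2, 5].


i=0: 6!=2
i=1: 85!=2
i=2: 63!=2
i=3: 18!=2
i=4: 2==2 found!

Found at 4, 5 comps


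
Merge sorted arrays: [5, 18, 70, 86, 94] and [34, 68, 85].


Take 5 from A
Take 18 from A
Take 34 from B
Take 68 from B
Take 70 from A
Take 85 from B

Merged: [5, 18, 34, 68, 70, 85, 86, 94]


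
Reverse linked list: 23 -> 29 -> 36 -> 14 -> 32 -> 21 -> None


Step 1: curr=23, set curr.next=prev(None) | reversed so far: 23
Step 2: curr=29, set curr.next=prev(23) | reversed so far: 29 -> 23
Step 3: curr=36, set curr.next=prev(29) | reversed so far: 36 -> 29 -> 23
Step 4: curr=14, set curr.next=prev(36) | reversed so far: 14 -> 36 -> 29 -> 23
Step 5: curr=32, set curr.next=prev(14) | reversed so far: 32 -> 14 -> 36 -> 29 -> 23
Step 6: curr=21, set curr.next=prev(32) | reversed so far: 21 -> 32 -> 14 -> 36 -> 29 -> 23

21 -> 32 -> 14 -> 36 -> 29 -> 23 -> None


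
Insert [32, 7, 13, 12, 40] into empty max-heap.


Insert 32: [32]
Insert 7: [32, 7]
Insert 13: [32, 7, 13]
Insert 12: [32, 12, 13, 7]
Insert 40: [40, 32, 13, 7, 12]

Final heap: [40, 32, 13, 7, 12]


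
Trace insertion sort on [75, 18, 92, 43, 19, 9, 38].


Initial: [75, 18, 92, 43, 19, 9, 38]
Insert 18: [18, 75, 92, 43, 19, 9, 38]
Insert 92: [18, 75, 92, 43, 19, 9, 38]
Insert 43: [18, 43, 75, 92, 19, 9, 38]
Insert 19: [18, 19, 43, 75, 92, 9, 38]
Insert 9: [9, 18, 19, 43, 75, 92, 38]
Insert 38: [9, 18, 19, 38, 43, 75, 92]

Sorted: [9, 18, 19, 38, 43, 75, 92]


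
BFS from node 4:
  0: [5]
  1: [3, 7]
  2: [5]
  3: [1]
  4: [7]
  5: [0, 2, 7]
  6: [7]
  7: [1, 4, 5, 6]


Visit 4, enqueue [7]
Visit 7, enqueue [1, 5, 6]
Visit 1, enqueue [3]
Visit 5, enqueue [0, 2]
Visit 6, enqueue []
Visit 3, enqueue []
Visit 0, enqueue []
Visit 2, enqueue []

BFS order: [4, 7, 1, 5, 6, 3, 0, 2]


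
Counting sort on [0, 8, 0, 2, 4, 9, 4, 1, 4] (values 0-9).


Input: [0, 8, 0, 2, 4, 9, 4, 1, 4]
Counts: [2, 1, 1, 0, 3, 0, 0, 0, 1, 1]

Sorted: [0, 0, 1, 2, 4, 4, 4, 8, 9]


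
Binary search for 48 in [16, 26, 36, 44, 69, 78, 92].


Step 1: lo=0, hi=6, mid=3, val=44
Step 2: lo=4, hi=6, mid=5, val=78
Step 3: lo=4, hi=4, mid=4, val=69

Not found


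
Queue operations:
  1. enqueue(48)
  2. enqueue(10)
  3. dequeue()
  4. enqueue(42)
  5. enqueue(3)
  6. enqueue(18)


enqueue(48) -> [48]
enqueue(10) -> [48, 10]
dequeue()->48, [10]
enqueue(42) -> [10, 42]
enqueue(3) -> [10, 42, 3]
enqueue(18) -> [10, 42, 3, 18]

Final queue: [10, 42, 3, 18]


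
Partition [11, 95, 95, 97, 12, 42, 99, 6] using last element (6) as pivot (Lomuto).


Pivot: 6
Place pivot at 0: [6, 95, 95, 97, 12, 42, 99, 11]

Partitioned: [6, 95, 95, 97, 12, 42, 99, 11]


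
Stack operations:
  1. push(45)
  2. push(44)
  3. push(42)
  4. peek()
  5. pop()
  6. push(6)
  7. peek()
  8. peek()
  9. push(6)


push(45) -> [45]
push(44) -> [45, 44]
push(42) -> [45, 44, 42]
peek()->42
pop()->42, [45, 44]
push(6) -> [45, 44, 6]
peek()->6
peek()->6
push(6) -> [45, 44, 6, 6]

Final stack: [45, 44, 6, 6]


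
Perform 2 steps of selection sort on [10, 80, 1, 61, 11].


Initial: [10, 80, 1, 61, 11]
Step 1: min=1 at 2
  Swap: [1, 80, 10, 61, 11]
Step 2: min=10 at 2
  Swap: [1, 10, 80, 61, 11]

After 2 steps: [1, 10, 80, 61, 11]


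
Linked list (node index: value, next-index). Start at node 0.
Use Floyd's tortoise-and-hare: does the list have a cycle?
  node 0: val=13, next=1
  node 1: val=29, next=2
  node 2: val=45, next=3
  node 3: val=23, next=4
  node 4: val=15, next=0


Floyd's tortoise (slow, +1) and hare (fast, +2):
  init: slow=0, fast=0
  step 1: slow=1, fast=2
  step 2: slow=2, fast=4
  step 3: slow=3, fast=1
  step 4: slow=4, fast=3
  step 5: slow=0, fast=0
  slow == fast at node 0: cycle detected

Cycle: yes


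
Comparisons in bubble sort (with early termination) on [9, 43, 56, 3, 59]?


Algorithm: bubble sort (with early termination)
Input: [9, 43, 56, 3, 59]
Sorted: [3, 9, 43, 56, 59]

10


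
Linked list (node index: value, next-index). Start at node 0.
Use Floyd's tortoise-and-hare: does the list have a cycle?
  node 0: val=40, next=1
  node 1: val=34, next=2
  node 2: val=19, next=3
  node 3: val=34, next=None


Floyd's tortoise (slow, +1) and hare (fast, +2):
  init: slow=0, fast=0
  step 1: slow=1, fast=2
  step 2: fast 2->3->None, no cycle

Cycle: no


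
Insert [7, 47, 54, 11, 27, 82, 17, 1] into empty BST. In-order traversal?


Insert 7: root
Insert 47: R from 7
Insert 54: R from 7 -> R from 47
Insert 11: R from 7 -> L from 47
Insert 27: R from 7 -> L from 47 -> R from 11
Insert 82: R from 7 -> R from 47 -> R from 54
Insert 17: R from 7 -> L from 47 -> R from 11 -> L from 27
Insert 1: L from 7

In-order: [1, 7, 11, 17, 27, 47, 54, 82]


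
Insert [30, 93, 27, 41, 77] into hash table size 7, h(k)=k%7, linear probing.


Insert 30: h=2 -> slot 2
Insert 93: h=2, 1 probes -> slot 3
Insert 27: h=6 -> slot 6
Insert 41: h=6, 1 probes -> slot 0
Insert 77: h=0, 1 probes -> slot 1

Table: [41, 77, 30, 93, None, None, 27]


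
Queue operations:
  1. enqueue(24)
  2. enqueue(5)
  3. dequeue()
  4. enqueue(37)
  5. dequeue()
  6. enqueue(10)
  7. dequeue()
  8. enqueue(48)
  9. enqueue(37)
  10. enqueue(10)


enqueue(24) -> [24]
enqueue(5) -> [24, 5]
dequeue()->24, [5]
enqueue(37) -> [5, 37]
dequeue()->5, [37]
enqueue(10) -> [37, 10]
dequeue()->37, [10]
enqueue(48) -> [10, 48]
enqueue(37) -> [10, 48, 37]
enqueue(10) -> [10, 48, 37, 10]

Final queue: [10, 48, 37, 10]


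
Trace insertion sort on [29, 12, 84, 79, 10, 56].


Initial: [29, 12, 84, 79, 10, 56]
Insert 12: [12, 29, 84, 79, 10, 56]
Insert 84: [12, 29, 84, 79, 10, 56]
Insert 79: [12, 29, 79, 84, 10, 56]
Insert 10: [10, 12, 29, 79, 84, 56]
Insert 56: [10, 12, 29, 56, 79, 84]

Sorted: [10, 12, 29, 56, 79, 84]


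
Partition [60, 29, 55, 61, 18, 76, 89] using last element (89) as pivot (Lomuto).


Pivot: 89
  60 <= 89: advance i (no swap)
  29 <= 89: advance i (no swap)
  55 <= 89: advance i (no swap)
  61 <= 89: advance i (no swap)
  18 <= 89: advance i (no swap)
  76 <= 89: advance i (no swap)
Place pivot at 6: [60, 29, 55, 61, 18, 76, 89]

Partitioned: [60, 29, 55, 61, 18, 76, 89]


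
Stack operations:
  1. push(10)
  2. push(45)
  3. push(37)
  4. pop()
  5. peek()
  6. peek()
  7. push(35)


push(10) -> [10]
push(45) -> [10, 45]
push(37) -> [10, 45, 37]
pop()->37, [10, 45]
peek()->45
peek()->45
push(35) -> [10, 45, 35]

Final stack: [10, 45, 35]


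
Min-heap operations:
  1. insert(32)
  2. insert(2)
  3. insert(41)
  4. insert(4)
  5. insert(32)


insert(32) -> [32]
insert(2) -> [2, 32]
insert(41) -> [2, 32, 41]
insert(4) -> [2, 4, 41, 32]
insert(32) -> [2, 4, 41, 32, 32]

Final heap: [2, 4, 41, 32, 32]


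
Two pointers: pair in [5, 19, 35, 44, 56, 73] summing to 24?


lo=0(5)+hi=5(73)=78
lo=0(5)+hi=4(56)=61
lo=0(5)+hi=3(44)=49
lo=0(5)+hi=2(35)=40
lo=0(5)+hi=1(19)=24

Yes: 5+19=24


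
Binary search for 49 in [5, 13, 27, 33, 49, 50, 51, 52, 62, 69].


Step 1: lo=0, hi=9, mid=4, val=49

Found at index 4


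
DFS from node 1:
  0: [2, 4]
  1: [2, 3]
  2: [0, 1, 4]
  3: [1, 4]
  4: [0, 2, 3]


Visit 1, push [3, 2]
Visit 2, push [4, 0]
Visit 0, push [4]
Visit 4, push [3]
Visit 3, push []

DFS order: [1, 2, 0, 4, 3]


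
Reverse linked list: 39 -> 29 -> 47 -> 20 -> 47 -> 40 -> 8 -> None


Step 1: curr=39, set curr.next=prev(None) | reversed so far: 39
Step 2: curr=29, set curr.next=prev(39) | reversed so far: 29 -> 39
Step 3: curr=47, set curr.next=prev(29) | reversed so far: 47 -> 29 -> 39
Step 4: curr=20, set curr.next=prev(47) | reversed so far: 20 -> 47 -> 29 -> 39
Step 5: curr=47, set curr.next=prev(20) | reversed so far: 47 -> 20 -> 47 -> 29 -> 39
Step 6: curr=40, set curr.next=prev(47) | reversed so far: 40 -> 47 -> 20 -> 47 -> 29 -> 39
Step 7: curr=8, set curr.next=prev(40) | reversed so far: 8 -> 40 -> 47 -> 20 -> 47 -> 29 -> 39

8 -> 40 -> 47 -> 20 -> 47 -> 29 -> 39 -> None


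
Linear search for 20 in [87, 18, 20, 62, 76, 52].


i=0: 87!=20
i=1: 18!=20
i=2: 20==20 found!

Found at 2, 3 comps


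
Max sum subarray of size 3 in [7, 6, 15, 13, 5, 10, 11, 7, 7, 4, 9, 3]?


[0:3]: 28
[1:4]: 34
[2:5]: 33
[3:6]: 28
[4:7]: 26
[5:8]: 28
[6:9]: 25
[7:10]: 18
[8:11]: 20
[9:12]: 16

Max: 34 at [1:4]


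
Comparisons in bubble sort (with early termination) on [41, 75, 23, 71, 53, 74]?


Algorithm: bubble sort (with early termination)
Input: [41, 75, 23, 71, 53, 74]
Sorted: [23, 41, 53, 71, 74, 75]

12


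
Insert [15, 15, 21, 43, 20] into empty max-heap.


Insert 15: [15]
Insert 15: [15, 15]
Insert 21: [21, 15, 15]
Insert 43: [43, 21, 15, 15]
Insert 20: [43, 21, 15, 15, 20]

Final heap: [43, 21, 15, 15, 20]


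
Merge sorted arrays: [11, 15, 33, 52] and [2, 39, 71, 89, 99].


Take 2 from B
Take 11 from A
Take 15 from A
Take 33 from A
Take 39 from B
Take 52 from A

Merged: [2, 11, 15, 33, 39, 52, 71, 89, 99]


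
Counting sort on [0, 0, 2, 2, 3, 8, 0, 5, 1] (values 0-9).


Input: [0, 0, 2, 2, 3, 8, 0, 5, 1]
Counts: [3, 1, 2, 1, 0, 1, 0, 0, 1, 0]

Sorted: [0, 0, 0, 1, 2, 2, 3, 5, 8]


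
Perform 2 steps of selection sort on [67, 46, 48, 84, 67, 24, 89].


Initial: [67, 46, 48, 84, 67, 24, 89]
Step 1: min=24 at 5
  Swap: [24, 46, 48, 84, 67, 67, 89]
Step 2: min=46 at 1
  Swap: [24, 46, 48, 84, 67, 67, 89]

After 2 steps: [24, 46, 48, 84, 67, 67, 89]


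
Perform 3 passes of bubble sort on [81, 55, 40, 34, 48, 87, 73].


Initial: [81, 55, 40, 34, 48, 87, 73]
Pass 1: [55, 40, 34, 48, 81, 73, 87] (5 swaps)
Pass 2: [40, 34, 48, 55, 73, 81, 87] (4 swaps)
Pass 3: [34, 40, 48, 55, 73, 81, 87] (1 swaps)

After 3 passes: [34, 40, 48, 55, 73, 81, 87]


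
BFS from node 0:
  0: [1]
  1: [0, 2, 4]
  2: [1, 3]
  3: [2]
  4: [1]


Visit 0, enqueue [1]
Visit 1, enqueue [2, 4]
Visit 2, enqueue [3]
Visit 4, enqueue []
Visit 3, enqueue []

BFS order: [0, 1, 2, 4, 3]


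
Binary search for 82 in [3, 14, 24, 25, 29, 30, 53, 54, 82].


Step 1: lo=0, hi=8, mid=4, val=29
Step 2: lo=5, hi=8, mid=6, val=53
Step 3: lo=7, hi=8, mid=7, val=54
Step 4: lo=8, hi=8, mid=8, val=82

Found at index 8


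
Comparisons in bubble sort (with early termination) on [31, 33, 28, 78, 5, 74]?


Algorithm: bubble sort (with early termination)
Input: [31, 33, 28, 78, 5, 74]
Sorted: [5, 28, 31, 33, 74, 78]

15


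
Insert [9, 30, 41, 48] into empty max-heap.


Insert 9: [9]
Insert 30: [30, 9]
Insert 41: [41, 9, 30]
Insert 48: [48, 41, 30, 9]

Final heap: [48, 41, 30, 9]


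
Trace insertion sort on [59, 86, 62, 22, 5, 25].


Initial: [59, 86, 62, 22, 5, 25]
Insert 86: [59, 86, 62, 22, 5, 25]
Insert 62: [59, 62, 86, 22, 5, 25]
Insert 22: [22, 59, 62, 86, 5, 25]
Insert 5: [5, 22, 59, 62, 86, 25]
Insert 25: [5, 22, 25, 59, 62, 86]

Sorted: [5, 22, 25, 59, 62, 86]


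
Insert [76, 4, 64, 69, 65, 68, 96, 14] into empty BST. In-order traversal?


Insert 76: root
Insert 4: L from 76
Insert 64: L from 76 -> R from 4
Insert 69: L from 76 -> R from 4 -> R from 64
Insert 65: L from 76 -> R from 4 -> R from 64 -> L from 69
Insert 68: L from 76 -> R from 4 -> R from 64 -> L from 69 -> R from 65
Insert 96: R from 76
Insert 14: L from 76 -> R from 4 -> L from 64

In-order: [4, 14, 64, 65, 68, 69, 76, 96]


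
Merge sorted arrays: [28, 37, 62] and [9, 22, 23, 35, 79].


Take 9 from B
Take 22 from B
Take 23 from B
Take 28 from A
Take 35 from B
Take 37 from A
Take 62 from A

Merged: [9, 22, 23, 28, 35, 37, 62, 79]


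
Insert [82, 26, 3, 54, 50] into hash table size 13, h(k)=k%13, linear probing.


Insert 82: h=4 -> slot 4
Insert 26: h=0 -> slot 0
Insert 3: h=3 -> slot 3
Insert 54: h=2 -> slot 2
Insert 50: h=11 -> slot 11

Table: [26, None, 54, 3, 82, None, None, None, None, None, None, 50, None]


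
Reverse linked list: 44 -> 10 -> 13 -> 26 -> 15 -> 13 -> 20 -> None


Step 1: curr=44, set curr.next=prev(None) | reversed so far: 44
Step 2: curr=10, set curr.next=prev(44) | reversed so far: 10 -> 44
Step 3: curr=13, set curr.next=prev(10) | reversed so far: 13 -> 10 -> 44
Step 4: curr=26, set curr.next=prev(13) | reversed so far: 26 -> 13 -> 10 -> 44
Step 5: curr=15, set curr.next=prev(26) | reversed so far: 15 -> 26 -> 13 -> 10 -> 44
Step 6: curr=13, set curr.next=prev(15) | reversed so far: 13 -> 15 -> 26 -> 13 -> 10 -> 44
Step 7: curr=20, set curr.next=prev(13) | reversed so far: 20 -> 13 -> 15 -> 26 -> 13 -> 10 -> 44

20 -> 13 -> 15 -> 26 -> 13 -> 10 -> 44 -> None


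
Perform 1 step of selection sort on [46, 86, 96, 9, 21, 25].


Initial: [46, 86, 96, 9, 21, 25]
Step 1: min=9 at 3
  Swap: [9, 86, 96, 46, 21, 25]

After 1 step: [9, 86, 96, 46, 21, 25]


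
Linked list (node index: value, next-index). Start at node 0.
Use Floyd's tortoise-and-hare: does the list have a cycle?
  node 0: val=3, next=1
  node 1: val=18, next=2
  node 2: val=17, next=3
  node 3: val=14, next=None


Floyd's tortoise (slow, +1) and hare (fast, +2):
  init: slow=0, fast=0
  step 1: slow=1, fast=2
  step 2: fast 2->3->None, no cycle

Cycle: no


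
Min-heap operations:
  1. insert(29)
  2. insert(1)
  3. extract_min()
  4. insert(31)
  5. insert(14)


insert(29) -> [29]
insert(1) -> [1, 29]
extract_min()->1, [29]
insert(31) -> [29, 31]
insert(14) -> [14, 31, 29]

Final heap: [14, 31, 29]
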